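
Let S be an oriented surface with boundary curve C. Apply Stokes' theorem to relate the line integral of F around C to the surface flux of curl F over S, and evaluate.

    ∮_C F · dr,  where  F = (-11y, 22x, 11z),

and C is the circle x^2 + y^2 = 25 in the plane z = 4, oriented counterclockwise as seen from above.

Let S be the flat disk x^2 + y^2 ≤ 25 in the plane z = 4, with upward unit normal n̂ = ẑ. By Stokes' theorem,

    ∮_C F · dr = ∬_S (∇ × F) · n̂ dS = ∬_D (curl F)_z dA,

where D is the disk x^2 + y^2 ≤ 25.

Compute the curl of F = (-11y, 22x, 11z):
    (∇ × F)_x = ∂F_z/∂y - ∂F_y/∂z = 0,
    (∇ × F)_y = ∂F_x/∂z - ∂F_z/∂x = 0,
    (∇ × F)_z = ∂F_y/∂x - ∂F_x/∂y = 33.

On z = 4, (curl F)_z = 33.

Convert to polar (x = r cos θ, y = r sin θ, dA = r dr dθ); the integrand becomes 33, so

    ∬_D (curl F)_z dA = ∫_0^{2π} ∫_0^{5} (33) · r dr dθ.

Inner (r from 0 to 5): 825/2.
Outer (θ from 0 to 2π): 825π.

Therefore ∮_C F · dr = 825π.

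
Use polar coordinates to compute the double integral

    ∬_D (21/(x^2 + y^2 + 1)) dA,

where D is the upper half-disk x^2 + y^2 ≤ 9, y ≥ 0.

The region D is 0 ≤ r ≤ 3, 0 ≤ θ ≤ π in polar coordinates, where x = r cos(θ), y = r sin(θ), and dA = r dr dθ.

Under the substitution, the integrand becomes 21/(r^2 + 1), so

    ∬_D (21/(x^2 + y^2 + 1)) dA = ∫_{0}^{π} ∫_{0}^{3} (21/(r^2 + 1)) · r dr dθ.

Inner integral (in r): ∫_{0}^{3} (21/(r^2 + 1)) · r dr = 21log(10)/2.

Outer integral (in θ): ∫_{0}^{π} (21log(10)/2) dθ = 21π log(10)/2.

Therefore ∬_D (21/(x^2 + y^2 + 1)) dA = 21π log(10)/2.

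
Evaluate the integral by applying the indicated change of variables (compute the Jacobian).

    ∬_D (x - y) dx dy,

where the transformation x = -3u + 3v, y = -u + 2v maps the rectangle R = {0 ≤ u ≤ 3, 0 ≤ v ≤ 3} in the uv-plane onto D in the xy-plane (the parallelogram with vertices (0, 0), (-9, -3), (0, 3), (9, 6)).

Compute the Jacobian determinant of (x, y) with respect to (u, v):

    ∂(x,y)/∂(u,v) = | -3  3 | = (-3)(2) - (3)(-1) = -3.
                   | -1  2 |

Its absolute value is |J| = 3 (the area scaling factor).

Substituting x = -3u + 3v, y = -u + 2v into the integrand,

    x - y → -2u + v,

so the integral becomes

    ∬_R (-2u + v) · |J| du dv = ∫_0^3 ∫_0^3 (-6u + 3v) dv du.

Inner (v): 27/2 - 18u.
Outer (u): -81/2.

Therefore ∬_D (x - y) dx dy = -81/2.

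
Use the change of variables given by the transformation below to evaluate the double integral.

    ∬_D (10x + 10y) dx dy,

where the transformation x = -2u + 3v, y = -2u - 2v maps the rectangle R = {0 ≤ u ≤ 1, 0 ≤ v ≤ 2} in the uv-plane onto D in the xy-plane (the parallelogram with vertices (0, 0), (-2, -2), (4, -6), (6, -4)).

Compute the Jacobian determinant of (x, y) with respect to (u, v):

    ∂(x,y)/∂(u,v) = | -2  3 | = (-2)(-2) - (3)(-2) = 10.
                   | -2  -2 |

Its absolute value is |J| = 10 (the area scaling factor).

Substituting x = -2u + 3v, y = -2u - 2v into the integrand,

    10x + 10y → -40u + 10v,

so the integral becomes

    ∬_R (-40u + 10v) · |J| du dv = ∫_0^1 ∫_0^2 (-400u + 100v) dv du.

Inner (v): 200 - 800u.
Outer (u): -200.

Therefore ∬_D (10x + 10y) dx dy = -200.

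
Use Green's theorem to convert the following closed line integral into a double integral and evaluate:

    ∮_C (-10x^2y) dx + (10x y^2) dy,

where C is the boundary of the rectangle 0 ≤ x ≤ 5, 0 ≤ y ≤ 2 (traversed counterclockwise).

Green's theorem converts the closed line integral into a double integral over the enclosed region D:

    ∮_C P dx + Q dy = ∬_D (∂Q/∂x - ∂P/∂y) dA.

Here P = -10x^2y, Q = 10x y^2, so

    ∂Q/∂x = 10y^2,    ∂P/∂y = -10x^2,
    ∂Q/∂x - ∂P/∂y = 10x^2 + 10y^2.

D is the region 0 ≤ x ≤ 5, 0 ≤ y ≤ 2. Evaluating the double integral:

    ∬_D (10x^2 + 10y^2) dA = ∫_0^{5} ∫_0^{2} (10x^2 + 10y^2) dy dx.

Inner (y from 0 to 2): 20x^2 + 80/3.
Outer (x from 0 to 5): 2900/3.

Therefore ∮_C P dx + Q dy = 2900/3.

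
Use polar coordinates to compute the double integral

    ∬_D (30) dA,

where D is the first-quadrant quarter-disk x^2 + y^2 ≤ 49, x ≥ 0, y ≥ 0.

The region D is 0 ≤ r ≤ 7, 0 ≤ θ ≤ π/2 in polar coordinates, where x = r cos(θ), y = r sin(θ), and dA = r dr dθ.

Under the substitution, the integrand becomes 30, so

    ∬_D (30) dA = ∫_{0}^{π/2} ∫_{0}^{7} (30) · r dr dθ.

Inner integral (in r): ∫_{0}^{7} (30) · r dr = 735.

Outer integral (in θ): ∫_{0}^{π/2} (735) dθ = 735π/2.

Therefore ∬_D (30) dA = 735π/2.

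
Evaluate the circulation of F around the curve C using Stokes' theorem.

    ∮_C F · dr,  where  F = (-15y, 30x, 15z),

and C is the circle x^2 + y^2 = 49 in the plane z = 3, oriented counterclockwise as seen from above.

Let S be the flat disk x^2 + y^2 ≤ 49 in the plane z = 3, with upward unit normal n̂ = ẑ. By Stokes' theorem,

    ∮_C F · dr = ∬_S (∇ × F) · n̂ dS = ∬_D (curl F)_z dA,

where D is the disk x^2 + y^2 ≤ 49.

Compute the curl of F = (-15y, 30x, 15z):
    (∇ × F)_x = ∂F_z/∂y - ∂F_y/∂z = 0,
    (∇ × F)_y = ∂F_x/∂z - ∂F_z/∂x = 0,
    (∇ × F)_z = ∂F_y/∂x - ∂F_x/∂y = 45.

On z = 3, (curl F)_z = 45.

Convert to polar (x = r cos θ, y = r sin θ, dA = r dr dθ); the integrand becomes 45, so

    ∬_D (curl F)_z dA = ∫_0^{2π} ∫_0^{7} (45) · r dr dθ.

Inner (r from 0 to 7): 2205/2.
Outer (θ from 0 to 2π): 2205π.

Therefore ∮_C F · dr = 2205π.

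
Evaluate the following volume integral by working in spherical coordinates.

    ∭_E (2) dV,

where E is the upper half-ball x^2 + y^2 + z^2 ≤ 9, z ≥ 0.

In spherical coordinates, x = ρ sin(φ) cos(θ), y = ρ sin(φ) sin(θ), z = ρ cos(φ), and dV = ρ^2 sin(φ) dρ dφ dθ.

The integrand becomes 2, so

    ∭_E (2) dV = ∫_{0}^{2π} ∫_{0}^{π/2} ∫_{0}^{3} (2) · ρ^2 sin(φ) dρ dφ dθ.

Inner (ρ): 18sin(φ).
Middle (φ): 18.
Outer (θ): 36π.

Therefore the triple integral equals 36π.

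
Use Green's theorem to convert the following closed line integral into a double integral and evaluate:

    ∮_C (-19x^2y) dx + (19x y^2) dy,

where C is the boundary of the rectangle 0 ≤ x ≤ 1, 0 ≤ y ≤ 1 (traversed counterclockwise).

Green's theorem converts the closed line integral into a double integral over the enclosed region D:

    ∮_C P dx + Q dy = ∬_D (∂Q/∂x - ∂P/∂y) dA.

Here P = -19x^2y, Q = 19x y^2, so

    ∂Q/∂x = 19y^2,    ∂P/∂y = -19x^2,
    ∂Q/∂x - ∂P/∂y = 19x^2 + 19y^2.

D is the region 0 ≤ x ≤ 1, 0 ≤ y ≤ 1. Evaluating the double integral:

    ∬_D (19x^2 + 19y^2) dA = ∫_0^{1} ∫_0^{1} (19x^2 + 19y^2) dy dx.

Inner (y from 0 to 1): 19x^2 + 19/3.
Outer (x from 0 to 1): 38/3.

Therefore ∮_C P dx + Q dy = 38/3.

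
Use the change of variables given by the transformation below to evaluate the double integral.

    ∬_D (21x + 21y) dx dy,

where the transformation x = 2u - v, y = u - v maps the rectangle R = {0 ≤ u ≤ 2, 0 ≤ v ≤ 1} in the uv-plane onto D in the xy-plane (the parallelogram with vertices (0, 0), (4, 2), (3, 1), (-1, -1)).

Compute the Jacobian determinant of (x, y) with respect to (u, v):

    ∂(x,y)/∂(u,v) = | 2  -1 | = (2)(-1) - (-1)(1) = -1.
                   | 1  -1 |

Its absolute value is |J| = 1 (the area scaling factor).

Substituting x = 2u - v, y = u - v into the integrand,

    21x + 21y → 63u - 42v,

so the integral becomes

    ∬_R (63u - 42v) · |J| du dv = ∫_0^2 ∫_0^1 (63u - 42v) dv du.

Inner (v): 63u - 21.
Outer (u): 84.

Therefore ∬_D (21x + 21y) dx dy = 84.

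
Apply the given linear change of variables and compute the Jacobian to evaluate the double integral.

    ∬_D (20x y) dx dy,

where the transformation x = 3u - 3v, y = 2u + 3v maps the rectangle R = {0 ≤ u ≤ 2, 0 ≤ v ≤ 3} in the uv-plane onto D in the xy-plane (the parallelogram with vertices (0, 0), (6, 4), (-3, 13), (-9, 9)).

Compute the Jacobian determinant of (x, y) with respect to (u, v):

    ∂(x,y)/∂(u,v) = | 3  -3 | = (3)(3) - (-3)(2) = 15.
                   | 2  3 |

Its absolute value is |J| = 15 (the area scaling factor).

Substituting x = 3u - 3v, y = 2u + 3v into the integrand,

    20x y → 120u^2 + 60u v - 180v^2,

so the integral becomes

    ∬_R (120u^2 + 60u v - 180v^2) · |J| du dv = ∫_0^2 ∫_0^3 (1800u^2 + 900u v - 2700v^2) dv du.

Inner (v): 5400u^2 + 4050u - 24300.
Outer (u): -26100.

Therefore ∬_D (20x y) dx dy = -26100.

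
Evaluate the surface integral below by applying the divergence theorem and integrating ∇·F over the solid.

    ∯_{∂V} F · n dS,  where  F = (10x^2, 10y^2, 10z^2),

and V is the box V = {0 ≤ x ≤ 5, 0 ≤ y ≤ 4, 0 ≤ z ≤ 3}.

By the divergence theorem,

    ∯_{∂V} F · n dS = ∭_V (∇ · F) dV.

Compute the divergence:
    ∇ · F = ∂F_x/∂x + ∂F_y/∂y + ∂F_z/∂z = 20x + 20y + 20z.

V is a rectangular box, so dV = dx dy dz with 0 ≤ x ≤ 5, 0 ≤ y ≤ 4, 0 ≤ z ≤ 3.

Integrate (20x + 20y + 20z) over V as an iterated integral:

    ∭_V (∇·F) dV = ∫_0^{5} ∫_0^{4} ∫_0^{3} (20x + 20y + 20z) dz dy dx.

Inner (z from 0 to 3): 60x + 60y + 90.
Middle (y from 0 to 4): 240x + 840.
Outer (x from 0 to 5): 7200.

Therefore ∯_{∂V} F · n dS = 7200.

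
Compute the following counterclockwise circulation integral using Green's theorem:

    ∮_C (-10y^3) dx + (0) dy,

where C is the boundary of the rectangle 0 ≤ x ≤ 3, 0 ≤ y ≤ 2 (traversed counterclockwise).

Green's theorem converts the closed line integral into a double integral over the enclosed region D:

    ∮_C P dx + Q dy = ∬_D (∂Q/∂x - ∂P/∂y) dA.

Here P = -10y^3, Q = 0, so

    ∂Q/∂x = 0,    ∂P/∂y = -30y^2,
    ∂Q/∂x - ∂P/∂y = 30y^2.

D is the region 0 ≤ x ≤ 3, 0 ≤ y ≤ 2. Evaluating the double integral:

    ∬_D (30y^2) dA = ∫_0^{3} ∫_0^{2} (30y^2) dy dx.

Inner (y from 0 to 2): 80.
Outer (x from 0 to 3): 240.

Therefore ∮_C P dx + Q dy = 240.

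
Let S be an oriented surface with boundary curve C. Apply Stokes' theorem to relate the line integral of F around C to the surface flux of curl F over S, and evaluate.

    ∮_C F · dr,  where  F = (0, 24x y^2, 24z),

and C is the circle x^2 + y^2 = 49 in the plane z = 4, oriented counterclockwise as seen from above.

Let S be the flat disk x^2 + y^2 ≤ 49 in the plane z = 4, with upward unit normal n̂ = ẑ. By Stokes' theorem,

    ∮_C F · dr = ∬_S (∇ × F) · n̂ dS = ∬_D (curl F)_z dA,

where D is the disk x^2 + y^2 ≤ 49.

Compute the curl of F = (0, 24x y^2, 24z):
    (∇ × F)_x = ∂F_z/∂y - ∂F_y/∂z = 0,
    (∇ × F)_y = ∂F_x/∂z - ∂F_z/∂x = 0,
    (∇ × F)_z = ∂F_y/∂x - ∂F_x/∂y = 24y^2.

On z = 4, (curl F)_z = 24y^2.

Convert to polar (x = r cos θ, y = r sin θ, dA = r dr dθ); the integrand becomes 24r^2sin(θ)^2, so

    ∬_D (curl F)_z dA = ∫_0^{2π} ∫_0^{7} (24r^2sin(θ)^2) · r dr dθ.

Inner (r from 0 to 7): 14406sin(θ)^2.
Outer (θ from 0 to 2π): 14406π.

Therefore ∮_C F · dr = 14406π.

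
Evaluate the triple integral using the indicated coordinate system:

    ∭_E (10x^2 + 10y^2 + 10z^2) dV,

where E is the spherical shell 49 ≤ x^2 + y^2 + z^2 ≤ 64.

In spherical coordinates, x = ρ sin(φ) cos(θ), y = ρ sin(φ) sin(θ), z = ρ cos(φ), and dV = ρ^2 sin(φ) dρ dφ dθ.

The integrand becomes 10ρ^2, so

    ∭_E (10x^2 + 10y^2 + 10z^2) dV = ∫_{0}^{2π} ∫_{0}^{π} ∫_{7}^{8} (10ρ^2) · ρ^2 sin(φ) dρ dφ dθ.

Inner (ρ): 31922sin(φ).
Middle (φ): 63844.
Outer (θ): 127688π.

Therefore the triple integral equals 127688π.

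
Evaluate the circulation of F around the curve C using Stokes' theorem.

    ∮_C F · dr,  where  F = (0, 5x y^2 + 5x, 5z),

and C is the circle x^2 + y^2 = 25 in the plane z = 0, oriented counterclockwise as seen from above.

Let S be the flat disk x^2 + y^2 ≤ 25 in the plane z = 0, with upward unit normal n̂ = ẑ. By Stokes' theorem,

    ∮_C F · dr = ∬_S (∇ × F) · n̂ dS = ∬_D (curl F)_z dA,

where D is the disk x^2 + y^2 ≤ 25.

Compute the curl of F = (0, 5x y^2 + 5x, 5z):
    (∇ × F)_x = ∂F_z/∂y - ∂F_y/∂z = 0,
    (∇ × F)_y = ∂F_x/∂z - ∂F_z/∂x = 0,
    (∇ × F)_z = ∂F_y/∂x - ∂F_x/∂y = 5y^2 + 5.

On z = 0, (curl F)_z = 5y^2 + 5.

Convert to polar (x = r cos θ, y = r sin θ, dA = r dr dθ); the integrand becomes 5r^2sin(θ)^2 + 5, so

    ∬_D (curl F)_z dA = ∫_0^{2π} ∫_0^{5} (5r^2sin(θ)^2 + 5) · r dr dθ.

Inner (r from 0 to 5): 3125sin(θ)^2/4 + 125/2.
Outer (θ from 0 to 2π): 3625π/4.

Therefore ∮_C F · dr = 3625π/4.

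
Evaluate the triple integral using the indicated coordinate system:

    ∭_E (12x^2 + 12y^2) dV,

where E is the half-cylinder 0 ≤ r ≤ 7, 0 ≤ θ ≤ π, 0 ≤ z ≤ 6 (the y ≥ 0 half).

In cylindrical coordinates, x = r cos(θ), y = r sin(θ), z = z, and dV = r dr dθ dz.

The integrand becomes 12r^2, so

    ∭_E (12x^2 + 12y^2) dV = ∫_{0}^{π} ∫_{0}^{7} ∫_{0}^{6} (12r^2) · r dz dr dθ.

Inner (z): 72r^3.
Middle (r from 0 to 7): 43218.
Outer (θ): 43218π.

Therefore the triple integral equals 43218π.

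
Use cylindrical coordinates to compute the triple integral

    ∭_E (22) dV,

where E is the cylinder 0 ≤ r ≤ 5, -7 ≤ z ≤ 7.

In cylindrical coordinates, x = r cos(θ), y = r sin(θ), z = z, and dV = r dr dθ dz.

The integrand becomes 22, so

    ∭_E (22) dV = ∫_{0}^{2π} ∫_{0}^{5} ∫_{-7}^{7} (22) · r dz dr dθ.

Inner (z): 308r.
Middle (r from 0 to 5): 3850.
Outer (θ): 7700π.

Therefore the triple integral equals 7700π.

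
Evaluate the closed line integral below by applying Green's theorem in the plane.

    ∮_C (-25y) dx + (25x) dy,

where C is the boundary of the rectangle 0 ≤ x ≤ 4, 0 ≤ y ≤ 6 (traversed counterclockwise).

Green's theorem converts the closed line integral into a double integral over the enclosed region D:

    ∮_C P dx + Q dy = ∬_D (∂Q/∂x - ∂P/∂y) dA.

Here P = -25y, Q = 25x, so

    ∂Q/∂x = 25,    ∂P/∂y = -25,
    ∂Q/∂x - ∂P/∂y = 50.

D is the region 0 ≤ x ≤ 4, 0 ≤ y ≤ 6. Evaluating the double integral:

    ∬_D (50) dA = ∫_0^{4} ∫_0^{6} (50) dy dx.

Inner (y from 0 to 6): 300.
Outer (x from 0 to 4): 1200.

Therefore ∮_C P dx + Q dy = 1200.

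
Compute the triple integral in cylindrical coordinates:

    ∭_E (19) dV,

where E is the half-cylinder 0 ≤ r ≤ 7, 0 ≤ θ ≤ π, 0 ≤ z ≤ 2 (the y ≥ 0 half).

In cylindrical coordinates, x = r cos(θ), y = r sin(θ), z = z, and dV = r dr dθ dz.

The integrand becomes 19, so

    ∭_E (19) dV = ∫_{0}^{π} ∫_{0}^{7} ∫_{0}^{2} (19) · r dz dr dθ.

Inner (z): 38r.
Middle (r from 0 to 7): 931.
Outer (θ): 931π.

Therefore the triple integral equals 931π.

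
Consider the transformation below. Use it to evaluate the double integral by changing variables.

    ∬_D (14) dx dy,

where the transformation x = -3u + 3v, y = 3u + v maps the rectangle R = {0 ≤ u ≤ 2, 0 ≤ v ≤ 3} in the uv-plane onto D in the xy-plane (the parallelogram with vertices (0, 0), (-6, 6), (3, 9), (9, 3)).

Compute the Jacobian determinant of (x, y) with respect to (u, v):

    ∂(x,y)/∂(u,v) = | -3  3 | = (-3)(1) - (3)(3) = -12.
                   | 3  1 |

Its absolute value is |J| = 12 (the area scaling factor).

Substituting x = -3u + 3v, y = 3u + v into the integrand,

    14 → 14,

so the integral becomes

    ∬_R (14) · |J| du dv = ∫_0^2 ∫_0^3 (168) dv du.

Inner (v): 504.
Outer (u): 1008.

Therefore ∬_D (14) dx dy = 1008.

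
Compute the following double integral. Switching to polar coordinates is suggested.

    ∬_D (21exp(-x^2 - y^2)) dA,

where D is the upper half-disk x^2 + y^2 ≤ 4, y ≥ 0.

The region D is 0 ≤ r ≤ 2, 0 ≤ θ ≤ π in polar coordinates, where x = r cos(θ), y = r sin(θ), and dA = r dr dθ.

Under the substitution, the integrand becomes 21exp(-r^2), so

    ∬_D (21exp(-x^2 - y^2)) dA = ∫_{0}^{π} ∫_{0}^{2} (21exp(-r^2)) · r dr dθ.

Inner integral (in r): ∫_{0}^{2} (21exp(-r^2)) · r dr = 21/2 - 21exp(-4)/2.

Outer integral (in θ): ∫_{0}^{π} (21/2 - 21exp(-4)/2) dθ = -21π (1 - exp(4))exp(-4)/2.

Therefore ∬_D (21exp(-x^2 - y^2)) dA = -21π (1 - exp(4))exp(-4)/2.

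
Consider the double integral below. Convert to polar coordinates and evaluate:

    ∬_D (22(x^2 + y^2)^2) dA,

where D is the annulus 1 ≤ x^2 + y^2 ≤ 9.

The region D is 1 ≤ r ≤ 3, 0 ≤ θ ≤ 2π in polar coordinates, where x = r cos(θ), y = r sin(θ), and dA = r dr dθ.

Under the substitution, the integrand becomes 22r^4, so

    ∬_D (22(x^2 + y^2)^2) dA = ∫_{0}^{2π} ∫_{1}^{3} (22r^4) · r dr dθ.

Inner integral (in r): ∫_{1}^{3} (22r^4) · r dr = 8008/3.

Outer integral (in θ): ∫_{0}^{2π} (8008/3) dθ = 16016π/3.

Therefore ∬_D (22(x^2 + y^2)^2) dA = 16016π/3.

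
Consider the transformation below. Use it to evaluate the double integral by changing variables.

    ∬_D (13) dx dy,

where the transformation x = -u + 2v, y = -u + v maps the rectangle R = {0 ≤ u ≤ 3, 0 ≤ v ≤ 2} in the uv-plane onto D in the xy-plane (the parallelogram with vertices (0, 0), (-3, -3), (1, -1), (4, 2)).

Compute the Jacobian determinant of (x, y) with respect to (u, v):

    ∂(x,y)/∂(u,v) = | -1  2 | = (-1)(1) - (2)(-1) = 1.
                   | -1  1 |

Its absolute value is |J| = 1 (the area scaling factor).

Substituting x = -u + 2v, y = -u + v into the integrand,

    13 → 13,

so the integral becomes

    ∬_R (13) · |J| du dv = ∫_0^3 ∫_0^2 (13) dv du.

Inner (v): 26.
Outer (u): 78.

Therefore ∬_D (13) dx dy = 78.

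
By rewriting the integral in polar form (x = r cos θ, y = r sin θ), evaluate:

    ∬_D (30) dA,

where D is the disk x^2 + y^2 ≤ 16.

The region D is 0 ≤ r ≤ 4, 0 ≤ θ ≤ 2π in polar coordinates, where x = r cos(θ), y = r sin(θ), and dA = r dr dθ.

Under the substitution, the integrand becomes 30, so

    ∬_D (30) dA = ∫_{0}^{2π} ∫_{0}^{4} (30) · r dr dθ.

Inner integral (in r): ∫_{0}^{4} (30) · r dr = 240.

Outer integral (in θ): ∫_{0}^{2π} (240) dθ = 480π.

Therefore ∬_D (30) dA = 480π.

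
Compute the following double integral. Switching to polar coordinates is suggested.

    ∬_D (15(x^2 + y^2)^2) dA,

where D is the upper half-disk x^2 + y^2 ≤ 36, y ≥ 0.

The region D is 0 ≤ r ≤ 6, 0 ≤ θ ≤ π in polar coordinates, where x = r cos(θ), y = r sin(θ), and dA = r dr dθ.

Under the substitution, the integrand becomes 15r^4, so

    ∬_D (15(x^2 + y^2)^2) dA = ∫_{0}^{π} ∫_{0}^{6} (15r^4) · r dr dθ.

Inner integral (in r): ∫_{0}^{6} (15r^4) · r dr = 116640.

Outer integral (in θ): ∫_{0}^{π} (116640) dθ = 116640π.

Therefore ∬_D (15(x^2 + y^2)^2) dA = 116640π.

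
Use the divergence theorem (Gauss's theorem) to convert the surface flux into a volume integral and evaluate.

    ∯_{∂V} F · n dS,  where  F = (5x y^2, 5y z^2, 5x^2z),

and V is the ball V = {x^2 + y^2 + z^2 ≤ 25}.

By the divergence theorem,

    ∯_{∂V} F · n dS = ∭_V (∇ · F) dV.

Compute the divergence:
    ∇ · F = ∂F_x/∂x + ∂F_y/∂y + ∂F_z/∂z = 5y^2 + 5z^2 + 5x^2 = 5x^2 + 5y^2 + 5z^2.

In spherical coordinates, x = ρ sin(φ) cos(θ), y = ρ sin(φ) sin(θ), z = ρ cos(φ), dV = ρ^2 sin(φ) dρ dφ dθ, with 0 ≤ ρ ≤ 5, 0 ≤ φ ≤ π, 0 ≤ θ ≤ 2π.

The integrand, after substitution and multiplying by the volume element, becomes (5ρ^2) · ρ^2 sin(φ), so

    ∭_V (∇·F) dV = ∫_0^{2π} ∫_0^{π} ∫_0^{5} (5ρ^2) · ρ^2 sin(φ) dρ dφ dθ.

Inner (ρ from 0 to 5): 3125sin(φ).
Middle (φ from 0 to π): 6250.
Outer (θ from 0 to 2π): 12500π.

Therefore ∯_{∂V} F · n dS = 12500π.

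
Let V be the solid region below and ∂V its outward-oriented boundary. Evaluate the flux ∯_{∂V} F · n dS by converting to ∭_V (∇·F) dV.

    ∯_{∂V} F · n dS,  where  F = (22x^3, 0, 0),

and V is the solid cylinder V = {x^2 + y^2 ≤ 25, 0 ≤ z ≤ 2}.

By the divergence theorem,

    ∯_{∂V} F · n dS = ∭_V (∇ · F) dV.

Compute the divergence:
    ∇ · F = ∂F_x/∂x + ∂F_y/∂y + ∂F_z/∂z = 66x^2 + 0 + 0 = 66x^2.

In cylindrical coordinates, x = r cos(θ), y = r sin(θ), z = z, dV = r dr dθ dz, with 0 ≤ r ≤ 5, 0 ≤ θ ≤ 2π, 0 ≤ z ≤ 2.

The integrand, after substitution and multiplying by the volume element, becomes (66r^2cos(θ)^2) · r, so

    ∭_V (∇·F) dV = ∫_0^{2π} ∫_0^{5} ∫_0^{2} (66r^2cos(θ)^2) · r dz dr dθ.

Inner (z from 0 to 2): 132r^3cos(θ)^2.
Middle (r from 0 to 5): 20625cos(θ)^2.
Outer (θ from 0 to 2π): 20625π.

Therefore ∯_{∂V} F · n dS = 20625π.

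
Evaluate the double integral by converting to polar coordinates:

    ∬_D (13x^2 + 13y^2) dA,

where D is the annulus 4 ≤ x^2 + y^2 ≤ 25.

The region D is 2 ≤ r ≤ 5, 0 ≤ θ ≤ 2π in polar coordinates, where x = r cos(θ), y = r sin(θ), and dA = r dr dθ.

Under the substitution, the integrand becomes 13r^2, so

    ∬_D (13x^2 + 13y^2) dA = ∫_{0}^{2π} ∫_{2}^{5} (13r^2) · r dr dθ.

Inner integral (in r): ∫_{2}^{5} (13r^2) · r dr = 7917/4.

Outer integral (in θ): ∫_{0}^{2π} (7917/4) dθ = 7917π/2.

Therefore ∬_D (13x^2 + 13y^2) dA = 7917π/2.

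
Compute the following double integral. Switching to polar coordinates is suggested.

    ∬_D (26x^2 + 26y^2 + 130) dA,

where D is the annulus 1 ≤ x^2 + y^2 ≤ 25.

The region D is 1 ≤ r ≤ 5, 0 ≤ θ ≤ 2π in polar coordinates, where x = r cos(θ), y = r sin(θ), and dA = r dr dθ.

Under the substitution, the integrand becomes 26r^2 + 130, so

    ∬_D (26x^2 + 26y^2 + 130) dA = ∫_{0}^{2π} ∫_{1}^{5} (26r^2 + 130) · r dr dθ.

Inner integral (in r): ∫_{1}^{5} (26r^2 + 130) · r dr = 5616.

Outer integral (in θ): ∫_{0}^{2π} (5616) dθ = 11232π.

Therefore ∬_D (26x^2 + 26y^2 + 130) dA = 11232π.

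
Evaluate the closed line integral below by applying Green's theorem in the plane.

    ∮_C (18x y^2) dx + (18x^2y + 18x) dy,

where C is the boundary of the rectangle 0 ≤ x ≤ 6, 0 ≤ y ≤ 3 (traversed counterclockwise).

Green's theorem converts the closed line integral into a double integral over the enclosed region D:

    ∮_C P dx + Q dy = ∬_D (∂Q/∂x - ∂P/∂y) dA.

Here P = 18x y^2, Q = 18x^2y + 18x, so

    ∂Q/∂x = 36x y + 18,    ∂P/∂y = 36x y,
    ∂Q/∂x - ∂P/∂y = 18.

D is the region 0 ≤ x ≤ 6, 0 ≤ y ≤ 3. Evaluating the double integral:

    ∬_D (18) dA = ∫_0^{6} ∫_0^{3} (18) dy dx.

Inner (y from 0 to 3): 54.
Outer (x from 0 to 6): 324.

Therefore ∮_C P dx + Q dy = 324.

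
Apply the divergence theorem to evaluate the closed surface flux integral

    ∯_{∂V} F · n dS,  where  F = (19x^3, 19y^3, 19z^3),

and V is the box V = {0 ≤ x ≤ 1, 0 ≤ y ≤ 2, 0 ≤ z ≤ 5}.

By the divergence theorem,

    ∯_{∂V} F · n dS = ∭_V (∇ · F) dV.

Compute the divergence:
    ∇ · F = ∂F_x/∂x + ∂F_y/∂y + ∂F_z/∂z = 57x^2 + 57y^2 + 57z^2.

V is a rectangular box, so dV = dx dy dz with 0 ≤ x ≤ 1, 0 ≤ y ≤ 2, 0 ≤ z ≤ 5.

Integrate (57x^2 + 57y^2 + 57z^2) over V as an iterated integral:

    ∭_V (∇·F) dV = ∫_0^{1} ∫_0^{2} ∫_0^{5} (57x^2 + 57y^2 + 57z^2) dz dy dx.

Inner (z from 0 to 5): 285x^2 + 285y^2 + 2375.
Middle (y from 0 to 2): 570x^2 + 5510.
Outer (x from 0 to 1): 5700.

Therefore ∯_{∂V} F · n dS = 5700.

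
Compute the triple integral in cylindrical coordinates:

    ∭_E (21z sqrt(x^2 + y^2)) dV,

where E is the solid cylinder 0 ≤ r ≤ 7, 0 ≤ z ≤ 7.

In cylindrical coordinates, x = r cos(θ), y = r sin(θ), z = z, and dV = r dr dθ dz.

The integrand becomes 21r z, so

    ∭_E (21z sqrt(x^2 + y^2)) dV = ∫_{0}^{2π} ∫_{0}^{7} ∫_{0}^{7} (21r z) · r dz dr dθ.

Inner (z): 1029r^2/2.
Middle (r from 0 to 7): 117649/2.
Outer (θ): 117649π.

Therefore the triple integral equals 117649π.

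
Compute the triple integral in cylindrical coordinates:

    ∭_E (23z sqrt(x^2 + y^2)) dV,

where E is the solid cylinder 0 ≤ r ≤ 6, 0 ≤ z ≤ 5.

In cylindrical coordinates, x = r cos(θ), y = r sin(θ), z = z, and dV = r dr dθ dz.

The integrand becomes 23r z, so

    ∭_E (23z sqrt(x^2 + y^2)) dV = ∫_{0}^{2π} ∫_{0}^{6} ∫_{0}^{5} (23r z) · r dz dr dθ.

Inner (z): 575r^2/2.
Middle (r from 0 to 6): 20700.
Outer (θ): 41400π.

Therefore the triple integral equals 41400π.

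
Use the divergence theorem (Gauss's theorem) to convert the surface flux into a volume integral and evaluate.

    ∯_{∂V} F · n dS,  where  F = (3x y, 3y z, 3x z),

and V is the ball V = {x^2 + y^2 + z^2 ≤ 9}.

By the divergence theorem,

    ∯_{∂V} F · n dS = ∭_V (∇ · F) dV.

Compute the divergence:
    ∇ · F = ∂F_x/∂x + ∂F_y/∂y + ∂F_z/∂z = 3y + 3z + 3x = 3x + 3y + 3z.

In spherical coordinates, x = ρ sin(φ) cos(θ), y = ρ sin(φ) sin(θ), z = ρ cos(φ), dV = ρ^2 sin(φ) dρ dφ dθ, with 0 ≤ ρ ≤ 3, 0 ≤ φ ≤ π, 0 ≤ θ ≤ 2π.

The integrand, after substitution and multiplying by the volume element, becomes (3ρ (sqrt(2)sin(φ)sin(θ + π/4) + cos(φ))) · ρ^2 sin(φ), so

    ∭_V (∇·F) dV = ∫_0^{2π} ∫_0^{π} ∫_0^{3} (3ρ (sqrt(2)sin(φ)sin(θ + π/4) + cos(φ))) · ρ^2 sin(φ) dρ dφ dθ.

Inner (ρ from 0 to 3): 243(sqrt(2)sin(φ)sin(θ + π/4) + cos(φ))sin(φ)/4.
Middle (φ from 0 to π): 243sqrt(2)π sin(θ + π/4)/8.
Outer (θ from 0 to 2π): 0.

Therefore ∯_{∂V} F · n dS = 0.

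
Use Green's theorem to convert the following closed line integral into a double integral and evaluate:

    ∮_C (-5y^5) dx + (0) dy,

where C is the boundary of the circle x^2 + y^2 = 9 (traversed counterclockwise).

Green's theorem converts the closed line integral into a double integral over the enclosed region D:

    ∮_C P dx + Q dy = ∬_D (∂Q/∂x - ∂P/∂y) dA.

Here P = -5y^5, Q = 0, so

    ∂Q/∂x = 0,    ∂P/∂y = -25y^4,
    ∂Q/∂x - ∂P/∂y = 25y^4.

D is the region x^2 + y^2 ≤ 9. Evaluating the double integral:

In polar coordinates (x = r cos θ, y = r sin θ, dA = r dr dθ) the integrand becomes 25r^4sin(θ)^4, so

    ∬_D (25y^4) dA = ∫_0^{2π} ∫_0^{3} (25r^4sin(θ)^4) · r dr dθ.

Inner (r from 0 to 3): 6075sin(θ)^4/2.
Outer (θ from 0 to 2π): 18225π/8.

Therefore ∮_C P dx + Q dy = 18225π/8.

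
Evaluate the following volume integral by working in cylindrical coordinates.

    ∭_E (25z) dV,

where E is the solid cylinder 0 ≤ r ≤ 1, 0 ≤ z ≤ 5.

In cylindrical coordinates, x = r cos(θ), y = r sin(θ), z = z, and dV = r dr dθ dz.

The integrand becomes 25z, so

    ∭_E (25z) dV = ∫_{0}^{2π} ∫_{0}^{1} ∫_{0}^{5} (25z) · r dz dr dθ.

Inner (z): 625r/2.
Middle (r from 0 to 1): 625/4.
Outer (θ): 625π/2.

Therefore the triple integral equals 625π/2.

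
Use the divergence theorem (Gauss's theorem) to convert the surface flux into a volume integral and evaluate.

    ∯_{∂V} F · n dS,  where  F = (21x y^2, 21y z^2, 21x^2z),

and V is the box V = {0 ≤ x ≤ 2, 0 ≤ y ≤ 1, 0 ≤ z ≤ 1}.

By the divergence theorem,

    ∯_{∂V} F · n dS = ∭_V (∇ · F) dV.

Compute the divergence:
    ∇ · F = ∂F_x/∂x + ∂F_y/∂y + ∂F_z/∂z = 21y^2 + 21z^2 + 21x^2 = 21x^2 + 21y^2 + 21z^2.

V is a rectangular box, so dV = dx dy dz with 0 ≤ x ≤ 2, 0 ≤ y ≤ 1, 0 ≤ z ≤ 1.

Integrate (21x^2 + 21y^2 + 21z^2) over V as an iterated integral:

    ∭_V (∇·F) dV = ∫_0^{2} ∫_0^{1} ∫_0^{1} (21x^2 + 21y^2 + 21z^2) dz dy dx.

Inner (z from 0 to 1): 21x^2 + 21y^2 + 7.
Middle (y from 0 to 1): 21x^2 + 14.
Outer (x from 0 to 2): 84.

Therefore ∯_{∂V} F · n dS = 84.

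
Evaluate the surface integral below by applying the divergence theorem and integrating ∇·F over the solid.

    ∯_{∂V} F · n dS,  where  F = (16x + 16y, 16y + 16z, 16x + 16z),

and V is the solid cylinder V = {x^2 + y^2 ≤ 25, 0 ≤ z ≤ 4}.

By the divergence theorem,

    ∯_{∂V} F · n dS = ∭_V (∇ · F) dV.

Compute the divergence:
    ∇ · F = ∂F_x/∂x + ∂F_y/∂y + ∂F_z/∂z = 16 + 16 + 16 = 48.

In cylindrical coordinates, x = r cos(θ), y = r sin(θ), z = z, dV = r dr dθ dz, with 0 ≤ r ≤ 5, 0 ≤ θ ≤ 2π, 0 ≤ z ≤ 4.

The integrand, after substitution and multiplying by the volume element, becomes (48) · r, so

    ∭_V (∇·F) dV = ∫_0^{2π} ∫_0^{5} ∫_0^{4} (48) · r dz dr dθ.

Inner (z from 0 to 4): 192r.
Middle (r from 0 to 5): 2400.
Outer (θ from 0 to 2π): 4800π.

Therefore ∯_{∂V} F · n dS = 4800π.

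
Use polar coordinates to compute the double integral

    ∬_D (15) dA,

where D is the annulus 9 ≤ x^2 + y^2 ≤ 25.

The region D is 3 ≤ r ≤ 5, 0 ≤ θ ≤ 2π in polar coordinates, where x = r cos(θ), y = r sin(θ), and dA = r dr dθ.

Under the substitution, the integrand becomes 15, so

    ∬_D (15) dA = ∫_{0}^{2π} ∫_{3}^{5} (15) · r dr dθ.

Inner integral (in r): ∫_{3}^{5} (15) · r dr = 120.

Outer integral (in θ): ∫_{0}^{2π} (120) dθ = 240π.

Therefore ∬_D (15) dA = 240π.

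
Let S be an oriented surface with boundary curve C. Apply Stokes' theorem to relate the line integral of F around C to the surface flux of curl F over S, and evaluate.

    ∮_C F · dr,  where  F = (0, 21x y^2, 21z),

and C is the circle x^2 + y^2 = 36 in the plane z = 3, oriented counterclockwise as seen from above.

Let S be the flat disk x^2 + y^2 ≤ 36 in the plane z = 3, with upward unit normal n̂ = ẑ. By Stokes' theorem,

    ∮_C F · dr = ∬_S (∇ × F) · n̂ dS = ∬_D (curl F)_z dA,

where D is the disk x^2 + y^2 ≤ 36.

Compute the curl of F = (0, 21x y^2, 21z):
    (∇ × F)_x = ∂F_z/∂y - ∂F_y/∂z = 0,
    (∇ × F)_y = ∂F_x/∂z - ∂F_z/∂x = 0,
    (∇ × F)_z = ∂F_y/∂x - ∂F_x/∂y = 21y^2.

On z = 3, (curl F)_z = 21y^2.

Convert to polar (x = r cos θ, y = r sin θ, dA = r dr dθ); the integrand becomes 21r^2sin(θ)^2, so

    ∬_D (curl F)_z dA = ∫_0^{2π} ∫_0^{6} (21r^2sin(θ)^2) · r dr dθ.

Inner (r from 0 to 6): 6804sin(θ)^2.
Outer (θ from 0 to 2π): 6804π.

Therefore ∮_C F · dr = 6804π.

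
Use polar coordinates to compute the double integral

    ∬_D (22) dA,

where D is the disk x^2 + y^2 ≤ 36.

The region D is 0 ≤ r ≤ 6, 0 ≤ θ ≤ 2π in polar coordinates, where x = r cos(θ), y = r sin(θ), and dA = r dr dθ.

Under the substitution, the integrand becomes 22, so

    ∬_D (22) dA = ∫_{0}^{2π} ∫_{0}^{6} (22) · r dr dθ.

Inner integral (in r): ∫_{0}^{6} (22) · r dr = 396.

Outer integral (in θ): ∫_{0}^{2π} (396) dθ = 792π.

Therefore ∬_D (22) dA = 792π.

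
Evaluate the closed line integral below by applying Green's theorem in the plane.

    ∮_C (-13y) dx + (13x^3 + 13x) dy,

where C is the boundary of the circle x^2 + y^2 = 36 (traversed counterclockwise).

Green's theorem converts the closed line integral into a double integral over the enclosed region D:

    ∮_C P dx + Q dy = ∬_D (∂Q/∂x - ∂P/∂y) dA.

Here P = -13y, Q = 13x^3 + 13x, so

    ∂Q/∂x = 39x^2 + 13,    ∂P/∂y = -13,
    ∂Q/∂x - ∂P/∂y = 39x^2 + 26.

D is the region x^2 + y^2 ≤ 36. Evaluating the double integral:

In polar coordinates (x = r cos θ, y = r sin θ, dA = r dr dθ) the integrand becomes 39r^2cos(θ)^2 + 26, so

    ∬_D (39x^2 + 26) dA = ∫_0^{2π} ∫_0^{6} (39r^2cos(θ)^2 + 26) · r dr dθ.

Inner (r from 0 to 6): 12636cos(θ)^2 + 468.
Outer (θ from 0 to 2π): 13572π.

Therefore ∮_C P dx + Q dy = 13572π.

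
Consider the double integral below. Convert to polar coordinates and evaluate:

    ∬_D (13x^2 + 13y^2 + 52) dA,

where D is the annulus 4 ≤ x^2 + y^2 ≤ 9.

The region D is 2 ≤ r ≤ 3, 0 ≤ θ ≤ 2π in polar coordinates, where x = r cos(θ), y = r sin(θ), and dA = r dr dθ.

Under the substitution, the integrand becomes 13r^2 + 52, so

    ∬_D (13x^2 + 13y^2 + 52) dA = ∫_{0}^{2π} ∫_{2}^{3} (13r^2 + 52) · r dr dθ.

Inner integral (in r): ∫_{2}^{3} (13r^2 + 52) · r dr = 1365/4.

Outer integral (in θ): ∫_{0}^{2π} (1365/4) dθ = 1365π/2.

Therefore ∬_D (13x^2 + 13y^2 + 52) dA = 1365π/2.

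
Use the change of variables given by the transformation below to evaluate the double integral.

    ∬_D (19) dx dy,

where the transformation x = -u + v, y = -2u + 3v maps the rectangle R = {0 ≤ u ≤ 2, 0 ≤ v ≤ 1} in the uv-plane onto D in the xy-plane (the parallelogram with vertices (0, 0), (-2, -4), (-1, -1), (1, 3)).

Compute the Jacobian determinant of (x, y) with respect to (u, v):

    ∂(x,y)/∂(u,v) = | -1  1 | = (-1)(3) - (1)(-2) = -1.
                   | -2  3 |

Its absolute value is |J| = 1 (the area scaling factor).

Substituting x = -u + v, y = -2u + 3v into the integrand,

    19 → 19,

so the integral becomes

    ∬_R (19) · |J| du dv = ∫_0^2 ∫_0^1 (19) dv du.

Inner (v): 19.
Outer (u): 38.

Therefore ∬_D (19) dx dy = 38.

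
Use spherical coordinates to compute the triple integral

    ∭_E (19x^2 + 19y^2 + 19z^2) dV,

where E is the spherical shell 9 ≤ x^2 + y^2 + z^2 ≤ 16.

In spherical coordinates, x = ρ sin(φ) cos(θ), y = ρ sin(φ) sin(θ), z = ρ cos(φ), and dV = ρ^2 sin(φ) dρ dφ dθ.

The integrand becomes 19ρ^2, so

    ∭_E (19x^2 + 19y^2 + 19z^2) dV = ∫_{0}^{2π} ∫_{0}^{π} ∫_{3}^{4} (19ρ^2) · ρ^2 sin(φ) dρ dφ dθ.

Inner (ρ): 14839sin(φ)/5.
Middle (φ): 29678/5.
Outer (θ): 59356π/5.

Therefore the triple integral equals 59356π/5.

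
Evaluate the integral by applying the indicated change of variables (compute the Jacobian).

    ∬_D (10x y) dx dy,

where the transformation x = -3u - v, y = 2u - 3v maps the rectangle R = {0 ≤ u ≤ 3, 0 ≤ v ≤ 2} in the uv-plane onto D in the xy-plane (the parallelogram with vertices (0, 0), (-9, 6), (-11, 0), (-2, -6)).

Compute the Jacobian determinant of (x, y) with respect to (u, v):

    ∂(x,y)/∂(u,v) = | -3  -1 | = (-3)(-3) - (-1)(2) = 11.
                   | 2  -3 |

Its absolute value is |J| = 11 (the area scaling factor).

Substituting x = -3u - v, y = 2u - 3v into the integrand,

    10x y → -60u^2 + 70u v + 30v^2,

so the integral becomes

    ∬_R (-60u^2 + 70u v + 30v^2) · |J| du dv = ∫_0^3 ∫_0^2 (-660u^2 + 770u v + 330v^2) dv du.

Inner (v): -1320u^2 + 1540u + 880.
Outer (u): -2310.

Therefore ∬_D (10x y) dx dy = -2310.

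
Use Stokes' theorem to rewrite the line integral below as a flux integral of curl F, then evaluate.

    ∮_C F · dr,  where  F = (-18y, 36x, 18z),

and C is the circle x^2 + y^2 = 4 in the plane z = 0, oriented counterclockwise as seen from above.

Let S be the flat disk x^2 + y^2 ≤ 4 in the plane z = 0, with upward unit normal n̂ = ẑ. By Stokes' theorem,

    ∮_C F · dr = ∬_S (∇ × F) · n̂ dS = ∬_D (curl F)_z dA,

where D is the disk x^2 + y^2 ≤ 4.

Compute the curl of F = (-18y, 36x, 18z):
    (∇ × F)_x = ∂F_z/∂y - ∂F_y/∂z = 0,
    (∇ × F)_y = ∂F_x/∂z - ∂F_z/∂x = 0,
    (∇ × F)_z = ∂F_y/∂x - ∂F_x/∂y = 54.

On z = 0, (curl F)_z = 54.

Convert to polar (x = r cos θ, y = r sin θ, dA = r dr dθ); the integrand becomes 54, so

    ∬_D (curl F)_z dA = ∫_0^{2π} ∫_0^{2} (54) · r dr dθ.

Inner (r from 0 to 2): 108.
Outer (θ from 0 to 2π): 216π.

Therefore ∮_C F · dr = 216π.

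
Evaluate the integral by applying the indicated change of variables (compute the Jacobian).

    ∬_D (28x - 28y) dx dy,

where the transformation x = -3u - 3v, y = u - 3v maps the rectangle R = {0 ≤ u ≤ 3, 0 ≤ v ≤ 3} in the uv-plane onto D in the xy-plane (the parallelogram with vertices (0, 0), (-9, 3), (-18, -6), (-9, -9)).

Compute the Jacobian determinant of (x, y) with respect to (u, v):

    ∂(x,y)/∂(u,v) = | -3  -3 | = (-3)(-3) - (-3)(1) = 12.
                   | 1  -3 |

Its absolute value is |J| = 12 (the area scaling factor).

Substituting x = -3u - 3v, y = u - 3v into the integrand,

    28x - 28y → -112u,

so the integral becomes

    ∬_R (-112u) · |J| du dv = ∫_0^3 ∫_0^3 (-1344u) dv du.

Inner (v): -4032u.
Outer (u): -18144.

Therefore ∬_D (28x - 28y) dx dy = -18144.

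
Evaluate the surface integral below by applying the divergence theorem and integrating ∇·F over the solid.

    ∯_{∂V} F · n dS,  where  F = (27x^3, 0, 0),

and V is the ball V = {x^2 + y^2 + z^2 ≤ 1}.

By the divergence theorem,

    ∯_{∂V} F · n dS = ∭_V (∇ · F) dV.

Compute the divergence:
    ∇ · F = ∂F_x/∂x + ∂F_y/∂y + ∂F_z/∂z = 81x^2 + 0 + 0 = 81x^2.

In spherical coordinates, x = ρ sin(φ) cos(θ), y = ρ sin(φ) sin(θ), z = ρ cos(φ), dV = ρ^2 sin(φ) dρ dφ dθ, with 0 ≤ ρ ≤ 1, 0 ≤ φ ≤ π, 0 ≤ θ ≤ 2π.

The integrand, after substitution and multiplying by the volume element, becomes (81ρ^2sin(φ)^2cos(θ)^2) · ρ^2 sin(φ), so

    ∭_V (∇·F) dV = ∫_0^{2π} ∫_0^{π} ∫_0^{1} (81ρ^2sin(φ)^2cos(θ)^2) · ρ^2 sin(φ) dρ dφ dθ.

Inner (ρ from 0 to 1): 81sin(φ)^3cos(θ)^2/5.
Middle (φ from 0 to π): 108cos(θ)^2/5.
Outer (θ from 0 to 2π): 108π/5.

Therefore ∯_{∂V} F · n dS = 108π/5.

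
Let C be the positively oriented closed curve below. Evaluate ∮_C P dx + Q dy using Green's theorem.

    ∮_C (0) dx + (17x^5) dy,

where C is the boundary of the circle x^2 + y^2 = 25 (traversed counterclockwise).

Green's theorem converts the closed line integral into a double integral over the enclosed region D:

    ∮_C P dx + Q dy = ∬_D (∂Q/∂x - ∂P/∂y) dA.

Here P = 0, Q = 17x^5, so

    ∂Q/∂x = 85x^4,    ∂P/∂y = 0,
    ∂Q/∂x - ∂P/∂y = 85x^4.

D is the region x^2 + y^2 ≤ 25. Evaluating the double integral:

In polar coordinates (x = r cos θ, y = r sin θ, dA = r dr dθ) the integrand becomes 85r^4cos(θ)^4, so

    ∬_D (85x^4) dA = ∫_0^{2π} ∫_0^{5} (85r^4cos(θ)^4) · r dr dθ.

Inner (r from 0 to 5): 1328125cos(θ)^4/6.
Outer (θ from 0 to 2π): 1328125π/8.

Therefore ∮_C P dx + Q dy = 1328125π/8.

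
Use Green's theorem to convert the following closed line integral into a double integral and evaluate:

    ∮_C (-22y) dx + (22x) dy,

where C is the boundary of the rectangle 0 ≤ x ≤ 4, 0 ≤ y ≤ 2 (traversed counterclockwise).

Green's theorem converts the closed line integral into a double integral over the enclosed region D:

    ∮_C P dx + Q dy = ∬_D (∂Q/∂x - ∂P/∂y) dA.

Here P = -22y, Q = 22x, so

    ∂Q/∂x = 22,    ∂P/∂y = -22,
    ∂Q/∂x - ∂P/∂y = 44.

D is the region 0 ≤ x ≤ 4, 0 ≤ y ≤ 2. Evaluating the double integral:

    ∬_D (44) dA = ∫_0^{4} ∫_0^{2} (44) dy dx.

Inner (y from 0 to 2): 88.
Outer (x from 0 to 4): 352.

Therefore ∮_C P dx + Q dy = 352.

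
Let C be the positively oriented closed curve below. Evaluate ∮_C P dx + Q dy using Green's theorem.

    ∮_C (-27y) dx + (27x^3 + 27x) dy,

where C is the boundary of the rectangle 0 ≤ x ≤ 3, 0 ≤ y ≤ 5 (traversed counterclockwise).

Green's theorem converts the closed line integral into a double integral over the enclosed region D:

    ∮_C P dx + Q dy = ∬_D (∂Q/∂x - ∂P/∂y) dA.

Here P = -27y, Q = 27x^3 + 27x, so

    ∂Q/∂x = 81x^2 + 27,    ∂P/∂y = -27,
    ∂Q/∂x - ∂P/∂y = 81x^2 + 54.

D is the region 0 ≤ x ≤ 3, 0 ≤ y ≤ 5. Evaluating the double integral:

    ∬_D (81x^2 + 54) dA = ∫_0^{3} ∫_0^{5} (81x^2 + 54) dy dx.

Inner (y from 0 to 5): 405x^2 + 270.
Outer (x from 0 to 3): 4455.

Therefore ∮_C P dx + Q dy = 4455.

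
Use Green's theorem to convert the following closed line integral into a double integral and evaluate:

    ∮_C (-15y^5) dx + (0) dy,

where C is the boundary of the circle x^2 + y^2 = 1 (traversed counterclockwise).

Green's theorem converts the closed line integral into a double integral over the enclosed region D:

    ∮_C P dx + Q dy = ∬_D (∂Q/∂x - ∂P/∂y) dA.

Here P = -15y^5, Q = 0, so

    ∂Q/∂x = 0,    ∂P/∂y = -75y^4,
    ∂Q/∂x - ∂P/∂y = 75y^4.

D is the region x^2 + y^2 ≤ 1. Evaluating the double integral:

In polar coordinates (x = r cos θ, y = r sin θ, dA = r dr dθ) the integrand becomes 75r^4sin(θ)^4, so

    ∬_D (75y^4) dA = ∫_0^{2π} ∫_0^{1} (75r^4sin(θ)^4) · r dr dθ.

Inner (r from 0 to 1): 25sin(θ)^4/2.
Outer (θ from 0 to 2π): 75π/8.

Therefore ∮_C P dx + Q dy = 75π/8.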